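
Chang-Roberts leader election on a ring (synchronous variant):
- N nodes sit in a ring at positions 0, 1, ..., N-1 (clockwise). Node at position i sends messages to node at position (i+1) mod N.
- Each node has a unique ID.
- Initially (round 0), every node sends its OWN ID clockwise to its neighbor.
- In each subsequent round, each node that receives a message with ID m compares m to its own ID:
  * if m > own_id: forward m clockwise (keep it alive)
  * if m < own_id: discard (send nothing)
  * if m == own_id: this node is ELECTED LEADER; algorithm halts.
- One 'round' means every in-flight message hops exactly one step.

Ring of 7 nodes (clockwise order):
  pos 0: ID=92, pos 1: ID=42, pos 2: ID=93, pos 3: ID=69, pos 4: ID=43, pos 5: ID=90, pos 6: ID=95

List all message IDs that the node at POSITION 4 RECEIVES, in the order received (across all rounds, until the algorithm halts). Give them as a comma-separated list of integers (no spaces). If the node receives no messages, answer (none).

Round 1: pos1(id42) recv 92: fwd; pos2(id93) recv 42: drop; pos3(id69) recv 93: fwd; pos4(id43) recv 69: fwd; pos5(id90) recv 43: drop; pos6(id95) recv 90: drop; pos0(id92) recv 95: fwd
Round 2: pos2(id93) recv 92: drop; pos4(id43) recv 93: fwd; pos5(id90) recv 69: drop; pos1(id42) recv 95: fwd
Round 3: pos5(id90) recv 93: fwd; pos2(id93) recv 95: fwd
Round 4: pos6(id95) recv 93: drop; pos3(id69) recv 95: fwd
Round 5: pos4(id43) recv 95: fwd
Round 6: pos5(id90) recv 95: fwd
Round 7: pos6(id95) recv 95: ELECTED

Answer: 69,93,95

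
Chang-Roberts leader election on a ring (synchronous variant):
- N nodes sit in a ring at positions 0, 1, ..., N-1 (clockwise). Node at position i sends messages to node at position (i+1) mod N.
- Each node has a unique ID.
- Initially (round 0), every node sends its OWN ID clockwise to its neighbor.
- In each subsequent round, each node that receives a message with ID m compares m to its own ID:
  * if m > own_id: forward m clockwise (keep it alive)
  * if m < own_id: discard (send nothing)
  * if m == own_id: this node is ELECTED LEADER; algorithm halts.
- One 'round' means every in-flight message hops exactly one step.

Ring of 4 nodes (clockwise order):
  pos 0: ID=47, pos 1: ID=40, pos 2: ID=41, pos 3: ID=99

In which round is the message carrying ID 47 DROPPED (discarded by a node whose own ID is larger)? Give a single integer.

Answer: 3

Derivation:
Round 1: pos1(id40) recv 47: fwd; pos2(id41) recv 40: drop; pos3(id99) recv 41: drop; pos0(id47) recv 99: fwd
Round 2: pos2(id41) recv 47: fwd; pos1(id40) recv 99: fwd
Round 3: pos3(id99) recv 47: drop; pos2(id41) recv 99: fwd
Round 4: pos3(id99) recv 99: ELECTED
Message ID 47 originates at pos 0; dropped at pos 3 in round 3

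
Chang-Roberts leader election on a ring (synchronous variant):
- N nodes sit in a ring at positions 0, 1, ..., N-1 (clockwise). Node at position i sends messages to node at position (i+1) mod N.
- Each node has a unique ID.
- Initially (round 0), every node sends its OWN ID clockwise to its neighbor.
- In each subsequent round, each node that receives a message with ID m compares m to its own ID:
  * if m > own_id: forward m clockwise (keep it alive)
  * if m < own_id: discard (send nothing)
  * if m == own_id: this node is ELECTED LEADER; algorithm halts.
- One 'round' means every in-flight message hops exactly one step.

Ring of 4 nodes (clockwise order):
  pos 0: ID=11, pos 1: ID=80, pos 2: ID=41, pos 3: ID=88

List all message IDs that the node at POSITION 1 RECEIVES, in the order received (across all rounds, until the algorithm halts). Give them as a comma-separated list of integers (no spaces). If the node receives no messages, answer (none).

Answer: 11,88

Derivation:
Round 1: pos1(id80) recv 11: drop; pos2(id41) recv 80: fwd; pos3(id88) recv 41: drop; pos0(id11) recv 88: fwd
Round 2: pos3(id88) recv 80: drop; pos1(id80) recv 88: fwd
Round 3: pos2(id41) recv 88: fwd
Round 4: pos3(id88) recv 88: ELECTED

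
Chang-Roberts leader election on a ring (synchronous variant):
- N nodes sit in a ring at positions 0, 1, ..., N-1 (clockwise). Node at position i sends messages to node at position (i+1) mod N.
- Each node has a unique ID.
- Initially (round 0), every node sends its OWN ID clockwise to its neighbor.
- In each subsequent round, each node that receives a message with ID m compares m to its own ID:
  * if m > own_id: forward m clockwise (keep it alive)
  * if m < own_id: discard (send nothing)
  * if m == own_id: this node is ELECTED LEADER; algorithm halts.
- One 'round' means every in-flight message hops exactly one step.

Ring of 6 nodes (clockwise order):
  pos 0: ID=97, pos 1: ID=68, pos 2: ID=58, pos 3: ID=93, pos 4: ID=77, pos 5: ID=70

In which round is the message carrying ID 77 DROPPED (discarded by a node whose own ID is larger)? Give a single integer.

Round 1: pos1(id68) recv 97: fwd; pos2(id58) recv 68: fwd; pos3(id93) recv 58: drop; pos4(id77) recv 93: fwd; pos5(id70) recv 77: fwd; pos0(id97) recv 70: drop
Round 2: pos2(id58) recv 97: fwd; pos3(id93) recv 68: drop; pos5(id70) recv 93: fwd; pos0(id97) recv 77: drop
Round 3: pos3(id93) recv 97: fwd; pos0(id97) recv 93: drop
Round 4: pos4(id77) recv 97: fwd
Round 5: pos5(id70) recv 97: fwd
Round 6: pos0(id97) recv 97: ELECTED
Message ID 77 originates at pos 4; dropped at pos 0 in round 2

Answer: 2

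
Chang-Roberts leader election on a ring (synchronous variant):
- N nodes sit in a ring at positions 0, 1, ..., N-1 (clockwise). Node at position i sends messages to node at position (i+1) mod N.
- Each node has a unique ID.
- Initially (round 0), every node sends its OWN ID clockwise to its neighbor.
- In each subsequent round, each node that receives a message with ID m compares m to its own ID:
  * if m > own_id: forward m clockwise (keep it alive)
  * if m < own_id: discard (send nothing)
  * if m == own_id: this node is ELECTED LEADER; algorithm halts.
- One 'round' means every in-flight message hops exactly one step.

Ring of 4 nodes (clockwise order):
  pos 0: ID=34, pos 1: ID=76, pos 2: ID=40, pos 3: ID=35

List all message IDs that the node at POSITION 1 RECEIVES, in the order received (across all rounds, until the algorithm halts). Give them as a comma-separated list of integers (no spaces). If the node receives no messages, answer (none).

Round 1: pos1(id76) recv 34: drop; pos2(id40) recv 76: fwd; pos3(id35) recv 40: fwd; pos0(id34) recv 35: fwd
Round 2: pos3(id35) recv 76: fwd; pos0(id34) recv 40: fwd; pos1(id76) recv 35: drop
Round 3: pos0(id34) recv 76: fwd; pos1(id76) recv 40: drop
Round 4: pos1(id76) recv 76: ELECTED

Answer: 34,35,40,76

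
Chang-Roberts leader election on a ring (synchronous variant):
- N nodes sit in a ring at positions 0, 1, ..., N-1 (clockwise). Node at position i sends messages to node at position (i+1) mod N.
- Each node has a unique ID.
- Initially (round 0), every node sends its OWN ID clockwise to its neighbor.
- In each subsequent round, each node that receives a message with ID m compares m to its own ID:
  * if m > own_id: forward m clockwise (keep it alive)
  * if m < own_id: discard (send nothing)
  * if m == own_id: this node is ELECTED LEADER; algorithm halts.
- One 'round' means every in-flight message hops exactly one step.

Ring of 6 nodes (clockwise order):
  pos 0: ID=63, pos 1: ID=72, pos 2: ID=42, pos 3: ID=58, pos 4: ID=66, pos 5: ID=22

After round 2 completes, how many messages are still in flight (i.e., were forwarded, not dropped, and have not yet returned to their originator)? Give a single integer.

Round 1: pos1(id72) recv 63: drop; pos2(id42) recv 72: fwd; pos3(id58) recv 42: drop; pos4(id66) recv 58: drop; pos5(id22) recv 66: fwd; pos0(id63) recv 22: drop
Round 2: pos3(id58) recv 72: fwd; pos0(id63) recv 66: fwd
After round 2: 2 messages still in flight

Answer: 2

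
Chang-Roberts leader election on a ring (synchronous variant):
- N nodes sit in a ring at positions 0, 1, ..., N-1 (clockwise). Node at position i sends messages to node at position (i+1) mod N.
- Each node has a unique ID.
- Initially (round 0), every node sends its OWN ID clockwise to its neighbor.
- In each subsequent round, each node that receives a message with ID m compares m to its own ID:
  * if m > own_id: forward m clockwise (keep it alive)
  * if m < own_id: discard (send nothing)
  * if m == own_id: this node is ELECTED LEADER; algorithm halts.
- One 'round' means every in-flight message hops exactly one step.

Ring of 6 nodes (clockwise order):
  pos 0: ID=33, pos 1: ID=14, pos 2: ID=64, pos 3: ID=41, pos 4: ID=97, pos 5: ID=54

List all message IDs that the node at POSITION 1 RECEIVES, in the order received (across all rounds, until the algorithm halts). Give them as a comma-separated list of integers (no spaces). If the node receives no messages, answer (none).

Answer: 33,54,97

Derivation:
Round 1: pos1(id14) recv 33: fwd; pos2(id64) recv 14: drop; pos3(id41) recv 64: fwd; pos4(id97) recv 41: drop; pos5(id54) recv 97: fwd; pos0(id33) recv 54: fwd
Round 2: pos2(id64) recv 33: drop; pos4(id97) recv 64: drop; pos0(id33) recv 97: fwd; pos1(id14) recv 54: fwd
Round 3: pos1(id14) recv 97: fwd; pos2(id64) recv 54: drop
Round 4: pos2(id64) recv 97: fwd
Round 5: pos3(id41) recv 97: fwd
Round 6: pos4(id97) recv 97: ELECTED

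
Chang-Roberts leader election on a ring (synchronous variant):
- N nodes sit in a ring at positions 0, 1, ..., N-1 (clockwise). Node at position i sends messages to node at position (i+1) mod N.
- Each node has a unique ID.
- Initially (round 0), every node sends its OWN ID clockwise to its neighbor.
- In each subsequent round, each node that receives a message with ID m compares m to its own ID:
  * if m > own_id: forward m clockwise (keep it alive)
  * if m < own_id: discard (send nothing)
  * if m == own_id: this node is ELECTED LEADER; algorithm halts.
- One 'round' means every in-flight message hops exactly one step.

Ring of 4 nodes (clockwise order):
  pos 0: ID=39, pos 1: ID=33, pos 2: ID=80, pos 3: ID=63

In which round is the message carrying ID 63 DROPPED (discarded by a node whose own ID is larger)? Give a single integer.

Answer: 3

Derivation:
Round 1: pos1(id33) recv 39: fwd; pos2(id80) recv 33: drop; pos3(id63) recv 80: fwd; pos0(id39) recv 63: fwd
Round 2: pos2(id80) recv 39: drop; pos0(id39) recv 80: fwd; pos1(id33) recv 63: fwd
Round 3: pos1(id33) recv 80: fwd; pos2(id80) recv 63: drop
Round 4: pos2(id80) recv 80: ELECTED
Message ID 63 originates at pos 3; dropped at pos 2 in round 3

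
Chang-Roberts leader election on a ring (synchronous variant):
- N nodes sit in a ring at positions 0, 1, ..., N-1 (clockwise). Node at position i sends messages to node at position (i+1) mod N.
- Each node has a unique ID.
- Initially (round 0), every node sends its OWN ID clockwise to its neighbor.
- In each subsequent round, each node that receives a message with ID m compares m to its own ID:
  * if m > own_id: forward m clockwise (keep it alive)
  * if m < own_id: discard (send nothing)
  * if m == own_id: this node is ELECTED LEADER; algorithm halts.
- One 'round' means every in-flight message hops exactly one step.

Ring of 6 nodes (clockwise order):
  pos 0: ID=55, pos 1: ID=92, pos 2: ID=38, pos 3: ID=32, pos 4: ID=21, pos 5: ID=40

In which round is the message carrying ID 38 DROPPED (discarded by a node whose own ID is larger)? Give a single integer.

Answer: 3

Derivation:
Round 1: pos1(id92) recv 55: drop; pos2(id38) recv 92: fwd; pos3(id32) recv 38: fwd; pos4(id21) recv 32: fwd; pos5(id40) recv 21: drop; pos0(id55) recv 40: drop
Round 2: pos3(id32) recv 92: fwd; pos4(id21) recv 38: fwd; pos5(id40) recv 32: drop
Round 3: pos4(id21) recv 92: fwd; pos5(id40) recv 38: drop
Round 4: pos5(id40) recv 92: fwd
Round 5: pos0(id55) recv 92: fwd
Round 6: pos1(id92) recv 92: ELECTED
Message ID 38 originates at pos 2; dropped at pos 5 in round 3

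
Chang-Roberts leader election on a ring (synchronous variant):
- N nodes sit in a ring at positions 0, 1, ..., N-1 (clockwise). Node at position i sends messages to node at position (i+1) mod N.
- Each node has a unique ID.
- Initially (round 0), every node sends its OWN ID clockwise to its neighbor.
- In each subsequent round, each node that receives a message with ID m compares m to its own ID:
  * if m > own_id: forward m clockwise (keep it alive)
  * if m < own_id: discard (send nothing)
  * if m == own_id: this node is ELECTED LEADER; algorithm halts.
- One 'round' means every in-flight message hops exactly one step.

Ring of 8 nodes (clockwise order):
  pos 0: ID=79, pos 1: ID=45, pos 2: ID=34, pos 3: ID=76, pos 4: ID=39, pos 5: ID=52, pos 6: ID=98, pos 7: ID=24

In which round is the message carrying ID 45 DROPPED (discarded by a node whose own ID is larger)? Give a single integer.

Round 1: pos1(id45) recv 79: fwd; pos2(id34) recv 45: fwd; pos3(id76) recv 34: drop; pos4(id39) recv 76: fwd; pos5(id52) recv 39: drop; pos6(id98) recv 52: drop; pos7(id24) recv 98: fwd; pos0(id79) recv 24: drop
Round 2: pos2(id34) recv 79: fwd; pos3(id76) recv 45: drop; pos5(id52) recv 76: fwd; pos0(id79) recv 98: fwd
Round 3: pos3(id76) recv 79: fwd; pos6(id98) recv 76: drop; pos1(id45) recv 98: fwd
Round 4: pos4(id39) recv 79: fwd; pos2(id34) recv 98: fwd
Round 5: pos5(id52) recv 79: fwd; pos3(id76) recv 98: fwd
Round 6: pos6(id98) recv 79: drop; pos4(id39) recv 98: fwd
Round 7: pos5(id52) recv 98: fwd
Round 8: pos6(id98) recv 98: ELECTED
Message ID 45 originates at pos 1; dropped at pos 3 in round 2

Answer: 2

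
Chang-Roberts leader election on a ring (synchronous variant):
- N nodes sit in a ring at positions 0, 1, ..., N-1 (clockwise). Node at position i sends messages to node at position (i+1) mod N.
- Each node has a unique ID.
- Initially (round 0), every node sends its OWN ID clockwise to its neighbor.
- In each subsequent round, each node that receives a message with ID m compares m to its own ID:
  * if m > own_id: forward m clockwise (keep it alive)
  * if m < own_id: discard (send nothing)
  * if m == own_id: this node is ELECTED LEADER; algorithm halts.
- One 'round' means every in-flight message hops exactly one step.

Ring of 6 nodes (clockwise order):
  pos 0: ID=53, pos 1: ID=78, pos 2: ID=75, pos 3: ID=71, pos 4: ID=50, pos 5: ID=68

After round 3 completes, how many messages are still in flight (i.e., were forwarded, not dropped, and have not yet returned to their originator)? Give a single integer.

Round 1: pos1(id78) recv 53: drop; pos2(id75) recv 78: fwd; pos3(id71) recv 75: fwd; pos4(id50) recv 71: fwd; pos5(id68) recv 50: drop; pos0(id53) recv 68: fwd
Round 2: pos3(id71) recv 78: fwd; pos4(id50) recv 75: fwd; pos5(id68) recv 71: fwd; pos1(id78) recv 68: drop
Round 3: pos4(id50) recv 78: fwd; pos5(id68) recv 75: fwd; pos0(id53) recv 71: fwd
After round 3: 3 messages still in flight

Answer: 3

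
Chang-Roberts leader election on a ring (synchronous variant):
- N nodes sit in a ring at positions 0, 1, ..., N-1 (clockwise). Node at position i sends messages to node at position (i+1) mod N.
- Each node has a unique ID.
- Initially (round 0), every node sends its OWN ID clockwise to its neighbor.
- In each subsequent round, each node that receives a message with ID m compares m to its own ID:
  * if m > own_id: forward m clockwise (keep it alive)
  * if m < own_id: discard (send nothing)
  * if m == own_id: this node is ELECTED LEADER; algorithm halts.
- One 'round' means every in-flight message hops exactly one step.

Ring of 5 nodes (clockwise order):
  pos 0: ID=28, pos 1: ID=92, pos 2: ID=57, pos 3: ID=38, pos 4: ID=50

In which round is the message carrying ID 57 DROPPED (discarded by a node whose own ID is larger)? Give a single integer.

Answer: 4

Derivation:
Round 1: pos1(id92) recv 28: drop; pos2(id57) recv 92: fwd; pos3(id38) recv 57: fwd; pos4(id50) recv 38: drop; pos0(id28) recv 50: fwd
Round 2: pos3(id38) recv 92: fwd; pos4(id50) recv 57: fwd; pos1(id92) recv 50: drop
Round 3: pos4(id50) recv 92: fwd; pos0(id28) recv 57: fwd
Round 4: pos0(id28) recv 92: fwd; pos1(id92) recv 57: drop
Round 5: pos1(id92) recv 92: ELECTED
Message ID 57 originates at pos 2; dropped at pos 1 in round 4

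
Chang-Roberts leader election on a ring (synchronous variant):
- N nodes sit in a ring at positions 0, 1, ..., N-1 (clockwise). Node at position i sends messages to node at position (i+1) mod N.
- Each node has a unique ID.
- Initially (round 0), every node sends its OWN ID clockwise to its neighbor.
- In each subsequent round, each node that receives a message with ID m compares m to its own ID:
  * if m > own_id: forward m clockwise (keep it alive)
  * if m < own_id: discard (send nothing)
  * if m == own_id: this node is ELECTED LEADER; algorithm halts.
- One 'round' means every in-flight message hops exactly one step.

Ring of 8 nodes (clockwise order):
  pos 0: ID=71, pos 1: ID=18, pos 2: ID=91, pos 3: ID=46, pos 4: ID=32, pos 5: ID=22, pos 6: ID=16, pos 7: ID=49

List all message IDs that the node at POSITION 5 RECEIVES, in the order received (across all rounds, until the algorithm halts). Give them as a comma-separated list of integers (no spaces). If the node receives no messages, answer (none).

Round 1: pos1(id18) recv 71: fwd; pos2(id91) recv 18: drop; pos3(id46) recv 91: fwd; pos4(id32) recv 46: fwd; pos5(id22) recv 32: fwd; pos6(id16) recv 22: fwd; pos7(id49) recv 16: drop; pos0(id71) recv 49: drop
Round 2: pos2(id91) recv 71: drop; pos4(id32) recv 91: fwd; pos5(id22) recv 46: fwd; pos6(id16) recv 32: fwd; pos7(id49) recv 22: drop
Round 3: pos5(id22) recv 91: fwd; pos6(id16) recv 46: fwd; pos7(id49) recv 32: drop
Round 4: pos6(id16) recv 91: fwd; pos7(id49) recv 46: drop
Round 5: pos7(id49) recv 91: fwd
Round 6: pos0(id71) recv 91: fwd
Round 7: pos1(id18) recv 91: fwd
Round 8: pos2(id91) recv 91: ELECTED

Answer: 32,46,91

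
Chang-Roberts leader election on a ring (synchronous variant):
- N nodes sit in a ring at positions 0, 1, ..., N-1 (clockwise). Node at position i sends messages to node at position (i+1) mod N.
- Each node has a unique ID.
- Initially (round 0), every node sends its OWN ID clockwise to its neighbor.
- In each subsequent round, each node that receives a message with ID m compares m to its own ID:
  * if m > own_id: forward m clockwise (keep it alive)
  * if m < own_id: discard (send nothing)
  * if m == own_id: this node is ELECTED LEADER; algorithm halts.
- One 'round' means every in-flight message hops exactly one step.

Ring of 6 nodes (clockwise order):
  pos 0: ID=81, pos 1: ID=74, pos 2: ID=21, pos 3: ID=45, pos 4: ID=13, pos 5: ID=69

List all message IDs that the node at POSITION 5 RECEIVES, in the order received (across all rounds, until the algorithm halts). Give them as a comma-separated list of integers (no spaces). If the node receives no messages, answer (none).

Round 1: pos1(id74) recv 81: fwd; pos2(id21) recv 74: fwd; pos3(id45) recv 21: drop; pos4(id13) recv 45: fwd; pos5(id69) recv 13: drop; pos0(id81) recv 69: drop
Round 2: pos2(id21) recv 81: fwd; pos3(id45) recv 74: fwd; pos5(id69) recv 45: drop
Round 3: pos3(id45) recv 81: fwd; pos4(id13) recv 74: fwd
Round 4: pos4(id13) recv 81: fwd; pos5(id69) recv 74: fwd
Round 5: pos5(id69) recv 81: fwd; pos0(id81) recv 74: drop
Round 6: pos0(id81) recv 81: ELECTED

Answer: 13,45,74,81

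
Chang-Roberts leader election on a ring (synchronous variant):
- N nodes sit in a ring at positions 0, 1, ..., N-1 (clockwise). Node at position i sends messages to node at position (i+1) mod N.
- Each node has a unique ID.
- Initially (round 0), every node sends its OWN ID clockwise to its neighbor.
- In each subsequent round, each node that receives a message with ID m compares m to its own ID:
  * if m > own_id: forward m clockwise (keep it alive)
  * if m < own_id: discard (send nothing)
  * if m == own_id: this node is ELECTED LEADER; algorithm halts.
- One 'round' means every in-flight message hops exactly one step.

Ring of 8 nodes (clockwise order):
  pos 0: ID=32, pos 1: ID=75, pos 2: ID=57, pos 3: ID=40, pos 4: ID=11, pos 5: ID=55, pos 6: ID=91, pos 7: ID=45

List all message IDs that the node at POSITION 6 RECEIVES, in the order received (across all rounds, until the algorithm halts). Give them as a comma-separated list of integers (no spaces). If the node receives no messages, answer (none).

Answer: 55,57,75,91

Derivation:
Round 1: pos1(id75) recv 32: drop; pos2(id57) recv 75: fwd; pos3(id40) recv 57: fwd; pos4(id11) recv 40: fwd; pos5(id55) recv 11: drop; pos6(id91) recv 55: drop; pos7(id45) recv 91: fwd; pos0(id32) recv 45: fwd
Round 2: pos3(id40) recv 75: fwd; pos4(id11) recv 57: fwd; pos5(id55) recv 40: drop; pos0(id32) recv 91: fwd; pos1(id75) recv 45: drop
Round 3: pos4(id11) recv 75: fwd; pos5(id55) recv 57: fwd; pos1(id75) recv 91: fwd
Round 4: pos5(id55) recv 75: fwd; pos6(id91) recv 57: drop; pos2(id57) recv 91: fwd
Round 5: pos6(id91) recv 75: drop; pos3(id40) recv 91: fwd
Round 6: pos4(id11) recv 91: fwd
Round 7: pos5(id55) recv 91: fwd
Round 8: pos6(id91) recv 91: ELECTED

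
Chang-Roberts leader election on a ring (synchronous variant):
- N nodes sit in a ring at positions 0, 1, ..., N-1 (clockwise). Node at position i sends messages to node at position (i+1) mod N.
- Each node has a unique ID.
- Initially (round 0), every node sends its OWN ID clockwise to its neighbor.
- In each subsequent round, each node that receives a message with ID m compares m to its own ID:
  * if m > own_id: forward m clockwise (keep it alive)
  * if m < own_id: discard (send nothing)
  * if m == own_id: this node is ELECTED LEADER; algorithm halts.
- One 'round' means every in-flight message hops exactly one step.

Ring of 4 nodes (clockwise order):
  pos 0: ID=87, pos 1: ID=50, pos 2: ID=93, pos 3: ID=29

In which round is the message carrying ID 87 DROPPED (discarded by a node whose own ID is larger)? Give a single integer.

Answer: 2

Derivation:
Round 1: pos1(id50) recv 87: fwd; pos2(id93) recv 50: drop; pos3(id29) recv 93: fwd; pos0(id87) recv 29: drop
Round 2: pos2(id93) recv 87: drop; pos0(id87) recv 93: fwd
Round 3: pos1(id50) recv 93: fwd
Round 4: pos2(id93) recv 93: ELECTED
Message ID 87 originates at pos 0; dropped at pos 2 in round 2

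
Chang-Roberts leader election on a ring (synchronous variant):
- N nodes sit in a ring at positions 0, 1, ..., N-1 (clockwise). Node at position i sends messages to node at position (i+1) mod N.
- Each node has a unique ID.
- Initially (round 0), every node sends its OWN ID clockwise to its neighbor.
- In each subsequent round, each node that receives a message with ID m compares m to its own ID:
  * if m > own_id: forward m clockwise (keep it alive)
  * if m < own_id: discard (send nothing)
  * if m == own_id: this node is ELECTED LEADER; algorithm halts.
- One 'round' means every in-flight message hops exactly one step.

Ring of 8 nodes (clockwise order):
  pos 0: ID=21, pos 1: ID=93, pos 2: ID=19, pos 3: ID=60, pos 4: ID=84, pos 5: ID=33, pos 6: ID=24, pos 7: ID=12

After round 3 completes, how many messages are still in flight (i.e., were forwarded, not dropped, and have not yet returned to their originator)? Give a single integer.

Round 1: pos1(id93) recv 21: drop; pos2(id19) recv 93: fwd; pos3(id60) recv 19: drop; pos4(id84) recv 60: drop; pos5(id33) recv 84: fwd; pos6(id24) recv 33: fwd; pos7(id12) recv 24: fwd; pos0(id21) recv 12: drop
Round 2: pos3(id60) recv 93: fwd; pos6(id24) recv 84: fwd; pos7(id12) recv 33: fwd; pos0(id21) recv 24: fwd
Round 3: pos4(id84) recv 93: fwd; pos7(id12) recv 84: fwd; pos0(id21) recv 33: fwd; pos1(id93) recv 24: drop
After round 3: 3 messages still in flight

Answer: 3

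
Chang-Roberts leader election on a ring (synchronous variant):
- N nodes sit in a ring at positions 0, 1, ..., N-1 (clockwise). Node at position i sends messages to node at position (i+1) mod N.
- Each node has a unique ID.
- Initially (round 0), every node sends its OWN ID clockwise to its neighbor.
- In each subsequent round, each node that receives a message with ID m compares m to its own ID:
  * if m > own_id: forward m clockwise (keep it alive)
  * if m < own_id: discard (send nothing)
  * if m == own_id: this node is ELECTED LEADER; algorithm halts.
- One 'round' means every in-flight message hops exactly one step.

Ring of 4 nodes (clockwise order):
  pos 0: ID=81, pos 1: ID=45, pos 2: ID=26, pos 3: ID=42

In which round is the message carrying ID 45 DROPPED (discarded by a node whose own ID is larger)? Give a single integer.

Round 1: pos1(id45) recv 81: fwd; pos2(id26) recv 45: fwd; pos3(id42) recv 26: drop; pos0(id81) recv 42: drop
Round 2: pos2(id26) recv 81: fwd; pos3(id42) recv 45: fwd
Round 3: pos3(id42) recv 81: fwd; pos0(id81) recv 45: drop
Round 4: pos0(id81) recv 81: ELECTED
Message ID 45 originates at pos 1; dropped at pos 0 in round 3

Answer: 3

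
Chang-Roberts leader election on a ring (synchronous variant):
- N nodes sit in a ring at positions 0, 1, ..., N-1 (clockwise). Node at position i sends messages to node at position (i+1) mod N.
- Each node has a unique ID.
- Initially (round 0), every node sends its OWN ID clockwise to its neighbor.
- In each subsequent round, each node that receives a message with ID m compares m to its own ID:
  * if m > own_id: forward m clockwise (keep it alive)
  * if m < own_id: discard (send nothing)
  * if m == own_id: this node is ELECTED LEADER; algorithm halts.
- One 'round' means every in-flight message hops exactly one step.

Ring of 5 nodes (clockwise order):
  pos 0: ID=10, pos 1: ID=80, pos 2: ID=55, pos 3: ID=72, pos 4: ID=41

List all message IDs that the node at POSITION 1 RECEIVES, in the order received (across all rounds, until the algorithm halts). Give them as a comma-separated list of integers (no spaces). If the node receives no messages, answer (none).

Round 1: pos1(id80) recv 10: drop; pos2(id55) recv 80: fwd; pos3(id72) recv 55: drop; pos4(id41) recv 72: fwd; pos0(id10) recv 41: fwd
Round 2: pos3(id72) recv 80: fwd; pos0(id10) recv 72: fwd; pos1(id80) recv 41: drop
Round 3: pos4(id41) recv 80: fwd; pos1(id80) recv 72: drop
Round 4: pos0(id10) recv 80: fwd
Round 5: pos1(id80) recv 80: ELECTED

Answer: 10,41,72,80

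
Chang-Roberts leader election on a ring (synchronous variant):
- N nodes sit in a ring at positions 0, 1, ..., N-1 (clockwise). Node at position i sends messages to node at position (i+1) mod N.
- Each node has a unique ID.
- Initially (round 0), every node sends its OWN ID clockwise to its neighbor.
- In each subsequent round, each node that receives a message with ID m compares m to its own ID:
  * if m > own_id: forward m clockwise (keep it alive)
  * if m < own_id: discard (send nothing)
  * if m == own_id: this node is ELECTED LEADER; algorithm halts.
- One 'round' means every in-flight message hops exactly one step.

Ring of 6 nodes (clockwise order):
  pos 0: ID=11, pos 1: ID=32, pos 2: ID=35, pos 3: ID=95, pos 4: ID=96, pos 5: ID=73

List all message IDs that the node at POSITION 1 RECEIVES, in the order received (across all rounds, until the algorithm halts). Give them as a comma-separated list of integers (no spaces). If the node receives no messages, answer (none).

Round 1: pos1(id32) recv 11: drop; pos2(id35) recv 32: drop; pos3(id95) recv 35: drop; pos4(id96) recv 95: drop; pos5(id73) recv 96: fwd; pos0(id11) recv 73: fwd
Round 2: pos0(id11) recv 96: fwd; pos1(id32) recv 73: fwd
Round 3: pos1(id32) recv 96: fwd; pos2(id35) recv 73: fwd
Round 4: pos2(id35) recv 96: fwd; pos3(id95) recv 73: drop
Round 5: pos3(id95) recv 96: fwd
Round 6: pos4(id96) recv 96: ELECTED

Answer: 11,73,96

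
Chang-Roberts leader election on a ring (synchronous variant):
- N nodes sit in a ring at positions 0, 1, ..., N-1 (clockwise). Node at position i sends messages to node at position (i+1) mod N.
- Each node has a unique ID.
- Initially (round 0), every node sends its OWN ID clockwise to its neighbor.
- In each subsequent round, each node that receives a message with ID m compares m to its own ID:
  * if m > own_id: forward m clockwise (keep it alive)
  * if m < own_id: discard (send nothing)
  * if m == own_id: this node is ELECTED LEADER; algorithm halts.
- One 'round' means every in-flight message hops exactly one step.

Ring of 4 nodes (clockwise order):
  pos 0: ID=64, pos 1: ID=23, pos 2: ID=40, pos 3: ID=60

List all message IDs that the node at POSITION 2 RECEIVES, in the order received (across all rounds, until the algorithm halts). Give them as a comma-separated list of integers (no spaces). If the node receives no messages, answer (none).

Round 1: pos1(id23) recv 64: fwd; pos2(id40) recv 23: drop; pos3(id60) recv 40: drop; pos0(id64) recv 60: drop
Round 2: pos2(id40) recv 64: fwd
Round 3: pos3(id60) recv 64: fwd
Round 4: pos0(id64) recv 64: ELECTED

Answer: 23,64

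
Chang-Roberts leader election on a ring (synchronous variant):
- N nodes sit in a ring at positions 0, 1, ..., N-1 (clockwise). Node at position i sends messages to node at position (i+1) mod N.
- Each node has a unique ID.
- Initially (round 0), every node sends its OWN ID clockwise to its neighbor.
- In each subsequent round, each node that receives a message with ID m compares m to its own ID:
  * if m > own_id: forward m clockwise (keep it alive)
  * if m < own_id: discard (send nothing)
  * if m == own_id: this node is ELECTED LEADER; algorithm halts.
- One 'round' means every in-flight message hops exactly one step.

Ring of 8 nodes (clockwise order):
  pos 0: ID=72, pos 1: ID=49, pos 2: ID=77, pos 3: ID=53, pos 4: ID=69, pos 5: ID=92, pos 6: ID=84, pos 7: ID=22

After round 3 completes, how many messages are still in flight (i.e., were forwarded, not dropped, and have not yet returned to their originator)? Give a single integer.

Round 1: pos1(id49) recv 72: fwd; pos2(id77) recv 49: drop; pos3(id53) recv 77: fwd; pos4(id69) recv 53: drop; pos5(id92) recv 69: drop; pos6(id84) recv 92: fwd; pos7(id22) recv 84: fwd; pos0(id72) recv 22: drop
Round 2: pos2(id77) recv 72: drop; pos4(id69) recv 77: fwd; pos7(id22) recv 92: fwd; pos0(id72) recv 84: fwd
Round 3: pos5(id92) recv 77: drop; pos0(id72) recv 92: fwd; pos1(id49) recv 84: fwd
After round 3: 2 messages still in flight

Answer: 2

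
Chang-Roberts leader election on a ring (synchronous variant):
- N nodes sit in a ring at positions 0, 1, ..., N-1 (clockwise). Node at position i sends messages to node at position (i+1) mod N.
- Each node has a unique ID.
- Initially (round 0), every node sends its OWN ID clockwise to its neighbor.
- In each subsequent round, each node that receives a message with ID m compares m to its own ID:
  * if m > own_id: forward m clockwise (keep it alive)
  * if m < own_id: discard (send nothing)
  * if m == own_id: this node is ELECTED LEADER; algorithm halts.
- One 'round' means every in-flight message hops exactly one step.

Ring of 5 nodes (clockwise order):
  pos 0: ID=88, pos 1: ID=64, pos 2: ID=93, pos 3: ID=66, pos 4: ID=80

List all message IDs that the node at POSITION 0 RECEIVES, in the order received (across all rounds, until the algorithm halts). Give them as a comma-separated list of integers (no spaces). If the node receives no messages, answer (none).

Round 1: pos1(id64) recv 88: fwd; pos2(id93) recv 64: drop; pos3(id66) recv 93: fwd; pos4(id80) recv 66: drop; pos0(id88) recv 80: drop
Round 2: pos2(id93) recv 88: drop; pos4(id80) recv 93: fwd
Round 3: pos0(id88) recv 93: fwd
Round 4: pos1(id64) recv 93: fwd
Round 5: pos2(id93) recv 93: ELECTED

Answer: 80,93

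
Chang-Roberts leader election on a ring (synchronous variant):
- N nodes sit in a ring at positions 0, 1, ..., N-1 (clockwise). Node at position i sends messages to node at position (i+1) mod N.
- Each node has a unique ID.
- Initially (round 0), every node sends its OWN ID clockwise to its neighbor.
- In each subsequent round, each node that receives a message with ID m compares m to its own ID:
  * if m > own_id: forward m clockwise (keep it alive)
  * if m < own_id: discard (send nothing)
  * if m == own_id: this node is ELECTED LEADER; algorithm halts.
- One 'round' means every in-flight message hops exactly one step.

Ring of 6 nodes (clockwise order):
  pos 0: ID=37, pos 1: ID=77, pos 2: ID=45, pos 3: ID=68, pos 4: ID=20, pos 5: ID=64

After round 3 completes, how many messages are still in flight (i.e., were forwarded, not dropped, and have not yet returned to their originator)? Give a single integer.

Round 1: pos1(id77) recv 37: drop; pos2(id45) recv 77: fwd; pos3(id68) recv 45: drop; pos4(id20) recv 68: fwd; pos5(id64) recv 20: drop; pos0(id37) recv 64: fwd
Round 2: pos3(id68) recv 77: fwd; pos5(id64) recv 68: fwd; pos1(id77) recv 64: drop
Round 3: pos4(id20) recv 77: fwd; pos0(id37) recv 68: fwd
After round 3: 2 messages still in flight

Answer: 2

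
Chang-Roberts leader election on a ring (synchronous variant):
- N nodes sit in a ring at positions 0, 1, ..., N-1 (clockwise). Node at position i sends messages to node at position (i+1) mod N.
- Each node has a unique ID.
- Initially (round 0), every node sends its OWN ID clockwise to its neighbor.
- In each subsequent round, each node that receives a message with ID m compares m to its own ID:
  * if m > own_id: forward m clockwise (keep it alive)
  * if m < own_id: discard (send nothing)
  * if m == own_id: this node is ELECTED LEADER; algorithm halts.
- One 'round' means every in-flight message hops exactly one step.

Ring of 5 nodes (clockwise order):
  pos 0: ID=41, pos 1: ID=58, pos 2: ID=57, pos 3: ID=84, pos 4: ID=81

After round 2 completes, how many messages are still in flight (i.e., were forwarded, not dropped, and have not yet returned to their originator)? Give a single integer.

Answer: 2

Derivation:
Round 1: pos1(id58) recv 41: drop; pos2(id57) recv 58: fwd; pos3(id84) recv 57: drop; pos4(id81) recv 84: fwd; pos0(id41) recv 81: fwd
Round 2: pos3(id84) recv 58: drop; pos0(id41) recv 84: fwd; pos1(id58) recv 81: fwd
After round 2: 2 messages still in flight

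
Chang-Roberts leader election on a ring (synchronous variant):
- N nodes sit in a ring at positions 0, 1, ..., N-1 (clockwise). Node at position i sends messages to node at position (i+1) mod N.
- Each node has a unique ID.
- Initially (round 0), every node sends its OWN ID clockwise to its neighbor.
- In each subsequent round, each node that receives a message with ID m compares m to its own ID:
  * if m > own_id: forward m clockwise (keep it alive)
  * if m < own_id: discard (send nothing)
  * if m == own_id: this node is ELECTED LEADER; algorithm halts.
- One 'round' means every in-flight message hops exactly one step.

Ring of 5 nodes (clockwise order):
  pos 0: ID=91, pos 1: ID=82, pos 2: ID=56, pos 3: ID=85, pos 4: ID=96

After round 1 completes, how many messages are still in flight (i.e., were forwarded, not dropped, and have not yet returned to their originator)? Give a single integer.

Answer: 3

Derivation:
Round 1: pos1(id82) recv 91: fwd; pos2(id56) recv 82: fwd; pos3(id85) recv 56: drop; pos4(id96) recv 85: drop; pos0(id91) recv 96: fwd
After round 1: 3 messages still in flight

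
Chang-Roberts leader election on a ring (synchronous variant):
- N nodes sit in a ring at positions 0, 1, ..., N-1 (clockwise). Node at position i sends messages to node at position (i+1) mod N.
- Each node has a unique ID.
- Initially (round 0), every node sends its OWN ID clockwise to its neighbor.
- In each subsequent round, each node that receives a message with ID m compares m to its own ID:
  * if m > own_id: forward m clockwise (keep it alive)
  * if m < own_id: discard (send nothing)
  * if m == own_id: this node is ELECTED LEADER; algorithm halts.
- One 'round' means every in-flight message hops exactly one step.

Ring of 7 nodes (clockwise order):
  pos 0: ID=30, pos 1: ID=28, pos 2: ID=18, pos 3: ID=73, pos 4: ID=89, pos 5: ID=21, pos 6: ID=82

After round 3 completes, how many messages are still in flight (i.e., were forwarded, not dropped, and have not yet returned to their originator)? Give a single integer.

Answer: 2

Derivation:
Round 1: pos1(id28) recv 30: fwd; pos2(id18) recv 28: fwd; pos3(id73) recv 18: drop; pos4(id89) recv 73: drop; pos5(id21) recv 89: fwd; pos6(id82) recv 21: drop; pos0(id30) recv 82: fwd
Round 2: pos2(id18) recv 30: fwd; pos3(id73) recv 28: drop; pos6(id82) recv 89: fwd; pos1(id28) recv 82: fwd
Round 3: pos3(id73) recv 30: drop; pos0(id30) recv 89: fwd; pos2(id18) recv 82: fwd
After round 3: 2 messages still in flight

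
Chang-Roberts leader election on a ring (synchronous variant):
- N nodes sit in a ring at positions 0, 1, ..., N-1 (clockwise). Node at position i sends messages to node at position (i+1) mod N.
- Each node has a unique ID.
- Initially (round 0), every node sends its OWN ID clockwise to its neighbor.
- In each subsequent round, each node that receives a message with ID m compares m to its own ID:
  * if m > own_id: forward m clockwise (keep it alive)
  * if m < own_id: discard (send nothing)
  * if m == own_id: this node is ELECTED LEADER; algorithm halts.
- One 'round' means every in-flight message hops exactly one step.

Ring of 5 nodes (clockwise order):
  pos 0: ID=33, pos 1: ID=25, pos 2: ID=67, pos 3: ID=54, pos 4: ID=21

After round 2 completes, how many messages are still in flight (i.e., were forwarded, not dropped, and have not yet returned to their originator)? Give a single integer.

Round 1: pos1(id25) recv 33: fwd; pos2(id67) recv 25: drop; pos3(id54) recv 67: fwd; pos4(id21) recv 54: fwd; pos0(id33) recv 21: drop
Round 2: pos2(id67) recv 33: drop; pos4(id21) recv 67: fwd; pos0(id33) recv 54: fwd
After round 2: 2 messages still in flight

Answer: 2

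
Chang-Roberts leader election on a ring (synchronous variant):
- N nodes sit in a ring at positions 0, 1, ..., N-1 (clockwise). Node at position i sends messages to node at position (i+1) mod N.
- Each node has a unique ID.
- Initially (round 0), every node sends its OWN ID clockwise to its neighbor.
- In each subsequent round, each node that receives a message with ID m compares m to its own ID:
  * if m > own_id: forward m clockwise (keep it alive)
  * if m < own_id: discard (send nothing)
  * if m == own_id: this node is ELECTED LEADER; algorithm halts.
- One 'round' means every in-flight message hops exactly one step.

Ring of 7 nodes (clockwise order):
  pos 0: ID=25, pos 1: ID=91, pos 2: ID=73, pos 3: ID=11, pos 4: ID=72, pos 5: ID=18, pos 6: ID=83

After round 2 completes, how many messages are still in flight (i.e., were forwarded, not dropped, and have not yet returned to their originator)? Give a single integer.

Answer: 2

Derivation:
Round 1: pos1(id91) recv 25: drop; pos2(id73) recv 91: fwd; pos3(id11) recv 73: fwd; pos4(id72) recv 11: drop; pos5(id18) recv 72: fwd; pos6(id83) recv 18: drop; pos0(id25) recv 83: fwd
Round 2: pos3(id11) recv 91: fwd; pos4(id72) recv 73: fwd; pos6(id83) recv 72: drop; pos1(id91) recv 83: drop
After round 2: 2 messages still in flight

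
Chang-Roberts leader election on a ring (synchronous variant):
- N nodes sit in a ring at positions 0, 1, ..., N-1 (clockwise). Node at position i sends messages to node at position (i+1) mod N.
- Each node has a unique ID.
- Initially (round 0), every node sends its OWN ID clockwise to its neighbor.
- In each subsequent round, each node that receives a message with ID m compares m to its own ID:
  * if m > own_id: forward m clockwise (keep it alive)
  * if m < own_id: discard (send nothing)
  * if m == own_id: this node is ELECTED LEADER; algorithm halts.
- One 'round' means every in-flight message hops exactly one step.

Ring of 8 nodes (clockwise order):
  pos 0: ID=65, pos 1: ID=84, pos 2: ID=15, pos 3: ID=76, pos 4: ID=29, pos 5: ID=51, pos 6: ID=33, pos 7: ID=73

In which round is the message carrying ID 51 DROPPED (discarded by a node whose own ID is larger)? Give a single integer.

Answer: 2

Derivation:
Round 1: pos1(id84) recv 65: drop; pos2(id15) recv 84: fwd; pos3(id76) recv 15: drop; pos4(id29) recv 76: fwd; pos5(id51) recv 29: drop; pos6(id33) recv 51: fwd; pos7(id73) recv 33: drop; pos0(id65) recv 73: fwd
Round 2: pos3(id76) recv 84: fwd; pos5(id51) recv 76: fwd; pos7(id73) recv 51: drop; pos1(id84) recv 73: drop
Round 3: pos4(id29) recv 84: fwd; pos6(id33) recv 76: fwd
Round 4: pos5(id51) recv 84: fwd; pos7(id73) recv 76: fwd
Round 5: pos6(id33) recv 84: fwd; pos0(id65) recv 76: fwd
Round 6: pos7(id73) recv 84: fwd; pos1(id84) recv 76: drop
Round 7: pos0(id65) recv 84: fwd
Round 8: pos1(id84) recv 84: ELECTED
Message ID 51 originates at pos 5; dropped at pos 7 in round 2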